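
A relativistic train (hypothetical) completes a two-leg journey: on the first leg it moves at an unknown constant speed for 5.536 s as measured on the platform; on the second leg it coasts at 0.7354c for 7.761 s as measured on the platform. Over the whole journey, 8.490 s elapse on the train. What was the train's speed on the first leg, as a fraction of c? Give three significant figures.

β = 0.812

Leg 1: speed unknown; τ_1 = 5.536/γ_1.
Leg 2: γ = 1/√(1 − 0.7354²) = 1/√0.4592 = 1.476; τ_2 = 7.761/1.476 = 5.259 s.
Total proper time: τ_1 + 5.259 = 8.490, so τ_1 = 8.490 − 5.259 = 3.231 s.
γ_1 = 5.536/3.231 = 1.713; β = √(1 − 1/γ²) = √0.6594.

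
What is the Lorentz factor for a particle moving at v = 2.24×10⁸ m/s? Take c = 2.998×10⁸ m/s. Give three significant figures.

γ = 1.50

β = 2.24×10⁸/2.998×10⁸ = 0.7472; γ = 1/√(1 − 0.7472²) = 1.505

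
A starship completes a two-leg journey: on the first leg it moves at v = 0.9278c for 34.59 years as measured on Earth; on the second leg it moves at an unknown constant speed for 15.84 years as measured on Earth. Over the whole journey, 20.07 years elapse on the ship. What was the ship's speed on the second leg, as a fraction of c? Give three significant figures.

β = 0.892

Leg 1: γ = 1/√(1 − 0.9278²) = 1/√0.1392 = 2.680; τ_1 = 34.59/2.680 = 12.90 years.
Leg 2: speed unknown; τ_2 = 15.84/γ_2.
Total proper time: 12.90 + τ_2 = 20.07, so τ_2 = 20.07 − 12.90 = 7.165 years.
γ_2 = 15.84/7.165 = 2.211; β = √(1 − 1/γ²) = √0.7954.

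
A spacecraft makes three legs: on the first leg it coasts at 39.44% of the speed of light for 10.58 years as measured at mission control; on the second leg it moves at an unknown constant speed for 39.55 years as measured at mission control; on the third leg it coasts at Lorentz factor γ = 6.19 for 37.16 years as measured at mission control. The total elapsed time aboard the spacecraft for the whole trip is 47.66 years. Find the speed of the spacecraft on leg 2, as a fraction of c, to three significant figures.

Leg 1: β = 0.3944; γ = 1/√(1 − 0.3944²) = 1/√0.8444 = 1.088; τ_1 = 10.58/1.088 = 9.722 years.
Leg 2: speed unknown; τ_2 = 39.55/γ_2.
Leg 3: γ = 6.19; τ_3 = 37.16/6.190 = 6.003 years.
Total proper time: 9.722 + τ_2 + 6.003 = 47.66, so τ_2 = 47.66 − 15.73 = 31.93 years.
γ_2 = 39.55/31.93 = 1.238; β = √(1 − 1/γ²) = √0.3480.

β = 0.590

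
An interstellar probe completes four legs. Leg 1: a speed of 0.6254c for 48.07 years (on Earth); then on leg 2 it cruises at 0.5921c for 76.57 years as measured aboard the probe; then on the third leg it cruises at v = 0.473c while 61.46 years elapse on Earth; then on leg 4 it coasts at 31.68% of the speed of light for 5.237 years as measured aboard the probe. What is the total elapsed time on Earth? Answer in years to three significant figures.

Leg 1: 48.07 years is already measured on Earth.
Leg 2: γ = 1/√(1 − 0.5921²) = 1/√0.6494 = 1.241; Δt_2 = 1.241 × 76.57 = 95.02 years.
Leg 3: 61.46 years is already measured on Earth.
Leg 4: β = 0.3168; γ = 1/√(1 − 0.3168²) = 1/√0.8996 = 1.054; Δt_4 = 1.054 × 5.237 = 5.521 years.
Total: 48.07 + 95.02 + 61.46 + 5.521 years.

Δt = 210 years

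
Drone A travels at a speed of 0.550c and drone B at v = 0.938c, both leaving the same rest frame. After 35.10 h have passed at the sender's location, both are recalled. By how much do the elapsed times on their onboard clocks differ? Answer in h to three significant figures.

|τ_A − τ_B| = 17.1 h

A: γ = 1/√(1 − 0.550²) = 1/√0.6975 = 1.197; τ_A = 35.10/1.197 = 29.31 h.
B: γ = 1/√(1 − 0.938²) = 1/√0.1202 = 2.885; τ_B = 35.10/2.885 = 12.17 h.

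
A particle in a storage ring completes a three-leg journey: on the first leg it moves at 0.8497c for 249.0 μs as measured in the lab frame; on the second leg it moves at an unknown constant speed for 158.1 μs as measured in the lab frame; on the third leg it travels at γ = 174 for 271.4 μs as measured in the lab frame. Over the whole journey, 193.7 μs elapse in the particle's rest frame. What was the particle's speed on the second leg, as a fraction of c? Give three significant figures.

Leg 1: γ = 1/√(1 − 0.8497²) = 1/√0.2780 = 1.897; τ_1 = 249.0/1.897 = 131.3 μs.
Leg 2: speed unknown; τ_2 = 158.1/γ_2.
Leg 3: γ = 174; τ_3 = 271.4/174.0 = 1.560 μs.
Total proper time: 131.3 + τ_2 + 1.560 = 193.7, so τ_2 = 193.7 − 132.8 = 60.85 μs.
γ_2 = 158.1/60.85 = 2.598; β = √(1 − 1/γ²) = √0.8519.

β = 0.923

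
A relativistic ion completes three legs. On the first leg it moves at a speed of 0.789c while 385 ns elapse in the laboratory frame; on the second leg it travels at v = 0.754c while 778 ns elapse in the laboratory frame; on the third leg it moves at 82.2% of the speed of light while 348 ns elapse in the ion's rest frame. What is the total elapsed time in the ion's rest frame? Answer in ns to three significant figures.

Leg 1: γ = 1/√(1 − 0.789²) = 1/√0.3775 = 1.628; τ_1 = 385/1.628 = 236.5 ns.
Leg 2: γ = 1/√(1 − 0.754²) = 1/√0.4315 = 1.522; τ_2 = 778/1.522 = 511.0 ns.
Leg 3: 348 ns is already measured in the ion's rest frame.
Total: 236.5 + 511.0 + 348.0 ns.

τ = 1100 ns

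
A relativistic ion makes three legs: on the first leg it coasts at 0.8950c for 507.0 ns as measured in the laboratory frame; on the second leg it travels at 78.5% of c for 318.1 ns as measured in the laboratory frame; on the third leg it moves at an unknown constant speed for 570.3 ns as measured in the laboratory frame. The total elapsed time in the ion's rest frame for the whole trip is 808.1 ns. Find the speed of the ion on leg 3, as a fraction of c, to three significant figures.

β = 0.738

Leg 1: γ = 1/√(1 − 0.8950²) = 1/√0.1990 = 2.242; τ_1 = 507.0/2.242 = 226.2 ns.
Leg 2: β = 0.785; γ = 1/√(1 − 0.785²) = 1/√0.3838 = 1.614; τ_2 = 318.1/1.614 = 197.1 ns.
Leg 3: speed unknown; τ_3 = 570.3/γ_3.
Total proper time: 226.2 + 197.1 + τ_3 = 808.1, so τ_3 = 808.1 − 423.2 = 384.9 ns.
γ_3 = 570.3/384.9 = 1.482; β = √(1 − 1/γ²) = √0.5445.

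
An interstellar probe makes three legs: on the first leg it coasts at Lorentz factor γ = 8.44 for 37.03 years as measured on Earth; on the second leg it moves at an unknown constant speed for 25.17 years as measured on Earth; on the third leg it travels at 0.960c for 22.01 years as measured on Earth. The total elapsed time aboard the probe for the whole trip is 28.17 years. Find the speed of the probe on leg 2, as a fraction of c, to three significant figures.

β = 0.714

Leg 1: γ = 8.44; τ_1 = 37.03/8.440 = 4.387 years.
Leg 2: speed unknown; τ_2 = 25.17/γ_2.
Leg 3: γ = 1/√(1 − 0.960²) = 25/7 ≈ 3.571; τ_3 = 22.01/3.571 = 6.163 years.
Total proper time: 4.387 + τ_2 + 6.163 = 28.17, so τ_2 = 28.17 − 10.55 = 17.62 years.
γ_2 = 25.17/17.62 = 1.429; β = √(1 − 1/γ²) = √0.5100.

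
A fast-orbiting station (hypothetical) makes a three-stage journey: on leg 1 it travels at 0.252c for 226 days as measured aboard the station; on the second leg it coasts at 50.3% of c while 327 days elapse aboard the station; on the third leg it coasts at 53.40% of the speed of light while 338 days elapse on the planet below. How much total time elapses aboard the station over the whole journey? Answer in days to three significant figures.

τ = 839 days

Leg 1: 226 days is already measured aboard the station.
Leg 2: 327 days is already measured aboard the station.
Leg 3: β = 0.5340; γ = 1/√(1 − 0.5340²) = 1/√0.7148 = 1.183; τ_3 = 338/1.183 = 285.8 days.
Total: 226.0 + 327.0 + 285.8 days.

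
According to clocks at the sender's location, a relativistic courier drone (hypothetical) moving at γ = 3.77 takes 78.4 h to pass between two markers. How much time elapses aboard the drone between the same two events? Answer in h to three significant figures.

γ = 3.77
The interval measured at the sender's location is the dilated one; the clock aboard the drone measures the proper time τ = Δt/γ = 78.4/3.770 h.

τ = 20.8 h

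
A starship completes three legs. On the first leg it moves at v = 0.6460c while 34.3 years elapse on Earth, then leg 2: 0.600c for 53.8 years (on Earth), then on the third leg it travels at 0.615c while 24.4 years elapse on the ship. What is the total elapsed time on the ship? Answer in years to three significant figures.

Leg 1: γ = 1/√(1 − 0.6460²) = 1/√0.5827 = 1.310; τ_1 = 34.3/1.310 = 26.18 years.
Leg 2: γ = 1/√(1 − 0.600²) = 5/4 = 1.250; τ_2 = 53.8/1.250 = 43.04 years.
Leg 3: 24.4 years is already measured on the ship.
Total: 26.18 + 43.04 + 24.40 years.

τ = 93.6 years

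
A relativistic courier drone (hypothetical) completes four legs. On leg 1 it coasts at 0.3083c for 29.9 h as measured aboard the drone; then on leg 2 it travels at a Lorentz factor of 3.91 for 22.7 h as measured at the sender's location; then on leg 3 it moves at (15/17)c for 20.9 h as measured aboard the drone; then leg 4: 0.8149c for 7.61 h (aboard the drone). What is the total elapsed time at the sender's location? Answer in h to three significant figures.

Leg 1: γ = 1/√(1 − 0.3083²) = 1/√0.9050 = 1.051; Δt_1 = 1.051 × 29.9 = 31.43 h.
Leg 2: 22.7 h is already measured at the sender's location.
Leg 3: γ = 1/√(1 − (15/17)²) = 17/8 = 2.125; Δt_3 = 2.125 × 20.9 = 44.41 h.
Leg 4: γ = 1/√(1 − 0.8149²) = 1/√0.3359 = 1.725; Δt_4 = 1.725 × 7.61 = 13.13 h.
Total: 31.43 + 22.70 + 44.41 + 13.13 h.

Δt = 112 h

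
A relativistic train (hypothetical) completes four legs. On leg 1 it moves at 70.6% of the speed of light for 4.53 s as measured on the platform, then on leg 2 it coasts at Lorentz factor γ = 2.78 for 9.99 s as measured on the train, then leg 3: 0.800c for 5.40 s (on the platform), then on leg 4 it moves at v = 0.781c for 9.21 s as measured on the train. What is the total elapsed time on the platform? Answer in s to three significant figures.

Leg 1: 4.53 s is already measured on the platform.
Leg 2: γ = 2.78; Δt_2 = 2.780 × 9.99 = 27.77 s.
Leg 3: 5.40 s is already measured on the platform.
Leg 4: γ = 1/√(1 − 0.781²) = 1/√0.3900 = 1.601; Δt_4 = 1.601 × 9.21 = 14.75 s.
Total: 4.530 + 27.77 + 5.400 + 14.75 s.

Δt = 52.4 s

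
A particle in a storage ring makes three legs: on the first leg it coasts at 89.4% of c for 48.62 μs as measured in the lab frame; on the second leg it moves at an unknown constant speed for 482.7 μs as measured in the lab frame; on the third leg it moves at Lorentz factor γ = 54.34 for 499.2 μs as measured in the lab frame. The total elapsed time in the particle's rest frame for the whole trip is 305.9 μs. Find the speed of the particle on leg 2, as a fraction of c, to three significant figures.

Leg 1: β = 0.894; γ = 1/√(1 − 0.894²) = 1/√0.2008 = 2.232; τ_1 = 48.62/2.232 = 21.79 μs.
Leg 2: speed unknown; τ_2 = 482.7/γ_2.
Leg 3: γ = 54.34; τ_3 = 499.2/54.34 = 9.187 μs.
Total proper time: 21.79 + τ_2 + 9.187 = 305.9, so τ_2 = 305.9 − 30.97 = 274.9 μs.
γ_2 = 482.7/274.9 = 1.756; β = √(1 − 1/γ²) = √0.6756.

β = 0.822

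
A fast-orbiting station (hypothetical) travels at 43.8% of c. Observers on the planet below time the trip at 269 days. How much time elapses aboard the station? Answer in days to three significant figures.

τ = 242 days

β = 0.438; γ = 1/√(1 − 0.438²) = 1/√0.8082 = 1.112
The interval measured on the planet below is the dilated one; the clock aboard the station measures the proper time τ = Δt/γ = 269/1.112 days.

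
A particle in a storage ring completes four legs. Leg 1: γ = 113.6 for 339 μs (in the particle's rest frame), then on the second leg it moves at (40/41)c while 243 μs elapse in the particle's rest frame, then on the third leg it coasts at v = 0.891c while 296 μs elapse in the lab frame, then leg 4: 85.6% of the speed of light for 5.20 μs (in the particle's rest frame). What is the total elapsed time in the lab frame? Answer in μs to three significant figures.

Δt = 3.99×10⁴ μs

Leg 1: γ = 113.6; Δt_1 = 113.6 × 339 = 3.851×10⁴ μs.
Leg 2: γ = 1/√(1 − (40/41)²) = 41/9 ≈ 4.556; Δt_2 = 4.556 × 243 = 1107 μs.
Leg 3: 296 μs is already measured in the lab frame.
Leg 4: β = 0.856; γ = 1/√(1 − 0.856²) = 1/√0.2673 = 1.934; Δt_4 = 1.934 × 5.20 = 10.06 μs.
Total: 3.851×10⁴ + 1107 + 296.0 + 10.06 μs.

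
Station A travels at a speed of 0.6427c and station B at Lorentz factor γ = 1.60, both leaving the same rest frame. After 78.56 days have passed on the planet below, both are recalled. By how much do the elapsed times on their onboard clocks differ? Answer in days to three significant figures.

A: γ = 1/√(1 − 0.6427²) = 1/√0.5869 = 1.305; τ_A = 78.56/1.305 = 60.19 days.
B: γ = 1.60; τ_B = 78.56/1.600 = 49.10 days.

|τ_A − τ_B| = 11.1 days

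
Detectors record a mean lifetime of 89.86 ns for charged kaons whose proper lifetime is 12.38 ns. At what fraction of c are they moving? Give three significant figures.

v = 0.990c

γ = Δt/τ₀ = 89.86/12.38 = 7.258
β = √(1 − 1/γ²) = √(1 − 0.01898) = √0.9810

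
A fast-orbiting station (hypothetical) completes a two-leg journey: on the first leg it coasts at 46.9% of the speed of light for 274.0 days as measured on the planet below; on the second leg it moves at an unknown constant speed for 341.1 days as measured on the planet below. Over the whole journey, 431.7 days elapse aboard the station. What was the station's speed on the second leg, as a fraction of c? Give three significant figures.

Leg 1: β = 0.469; γ = 1/√(1 − 0.469²) = 1/√0.7800 = 1.132; τ_1 = 274.0/1.132 = 242.0 days.
Leg 2: speed unknown; τ_2 = 341.1/γ_2.
Total proper time: 242.0 + τ_2 = 431.7, so τ_2 = 431.7 − 242.0 = 189.7 days.
γ_2 = 341.1/189.7 = 1.798; β = √(1 − 1/γ²) = √0.6907.

β = 0.831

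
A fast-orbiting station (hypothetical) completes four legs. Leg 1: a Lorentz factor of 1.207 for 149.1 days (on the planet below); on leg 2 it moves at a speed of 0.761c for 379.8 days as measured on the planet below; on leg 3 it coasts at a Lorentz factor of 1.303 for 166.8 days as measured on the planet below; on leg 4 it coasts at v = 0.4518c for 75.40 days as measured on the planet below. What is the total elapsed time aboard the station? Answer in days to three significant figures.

Leg 1: γ = 1.207; τ_1 = 149.1/1.207 = 123.5 days.
Leg 2: γ = 1/√(1 − 0.761²) = 1/√0.4209 = 1.541; τ_2 = 379.8/1.541 = 246.4 days.
Leg 3: γ = 1.303; τ_3 = 166.8/1.303 = 128.0 days.
Leg 4: γ = 1/√(1 − 0.4518²) = 1/√0.7959 = 1.121; τ_4 = 75.40/1.121 = 67.27 days.
Total: 123.5 + 246.4 + 128.0 + 67.27 days.

τ = 565 days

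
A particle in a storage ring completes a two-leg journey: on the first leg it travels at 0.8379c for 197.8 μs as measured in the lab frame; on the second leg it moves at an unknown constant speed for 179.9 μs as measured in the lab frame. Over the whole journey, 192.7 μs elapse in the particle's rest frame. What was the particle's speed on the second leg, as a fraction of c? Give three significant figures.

Leg 1: γ = 1/√(1 − 0.8379²) = 1/√0.2979 = 1.832; τ_1 = 197.8/1.832 = 108.0 μs.
Leg 2: speed unknown; τ_2 = 179.9/γ_2.
Total proper time: 108.0 + τ_2 = 192.7, so τ_2 = 192.7 − 108.0 = 84.74 μs.
γ_2 = 179.9/84.74 = 2.123; β = √(1 − 1/γ²) = √0.7781.

β = 0.882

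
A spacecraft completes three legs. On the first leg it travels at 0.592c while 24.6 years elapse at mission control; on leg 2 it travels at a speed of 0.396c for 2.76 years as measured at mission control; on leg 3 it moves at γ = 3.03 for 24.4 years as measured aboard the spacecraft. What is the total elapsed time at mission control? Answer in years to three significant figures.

Leg 1: 24.6 years is already measured at mission control.
Leg 2: 2.76 years is already measured at mission control.
Leg 3: γ = 3.03; Δt_3 = 3.030 × 24.4 = 73.93 years.
Total: 24.60 + 2.760 + 73.93 years.

Δt = 101 years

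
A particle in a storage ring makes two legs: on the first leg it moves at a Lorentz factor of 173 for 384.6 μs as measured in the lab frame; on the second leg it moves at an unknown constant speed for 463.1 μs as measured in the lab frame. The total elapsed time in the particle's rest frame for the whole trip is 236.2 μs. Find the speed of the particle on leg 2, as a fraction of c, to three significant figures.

β = 0.863

Leg 1: γ = 173; τ_1 = 384.6/173.0 = 2.223 μs.
Leg 2: speed unknown; τ_2 = 463.1/γ_2.
Total proper time: 2.223 + τ_2 = 236.2, so τ_2 = 236.2 − 2.223 = 234.0 μs.
γ_2 = 463.1/234.0 = 1.979; β = √(1 − 1/γ²) = √0.7447.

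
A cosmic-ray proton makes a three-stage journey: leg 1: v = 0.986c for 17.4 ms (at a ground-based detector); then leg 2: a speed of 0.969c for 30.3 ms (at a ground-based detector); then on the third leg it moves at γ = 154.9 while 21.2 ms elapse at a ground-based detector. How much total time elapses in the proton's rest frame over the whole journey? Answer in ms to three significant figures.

Leg 1: γ = 1/√(1 − 0.986²) = 1/√0.02780 = 5.997; τ_1 = 17.4/5.997 = 2.901 ms.
Leg 2: γ = 1/√(1 − 0.969²) = 1/√0.06104 = 4.048; τ_2 = 30.3/4.048 = 7.486 ms.
Leg 3: γ = 154.9; τ_3 = 21.2/154.9 = 0.1369 ms.
Total: 2.901 + 7.486 + 0.1369 ms.

τ = 10.5 ms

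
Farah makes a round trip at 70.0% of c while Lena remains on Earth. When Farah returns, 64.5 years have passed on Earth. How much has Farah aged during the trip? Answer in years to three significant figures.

τ = 46.1 years

β = 0.700; γ = 1/√(1 − 0.700²) = 1/√0.5100 = 1.400
Farah's clock measures proper time along the trip: τ = Δt/γ = 64.5/1.400 years.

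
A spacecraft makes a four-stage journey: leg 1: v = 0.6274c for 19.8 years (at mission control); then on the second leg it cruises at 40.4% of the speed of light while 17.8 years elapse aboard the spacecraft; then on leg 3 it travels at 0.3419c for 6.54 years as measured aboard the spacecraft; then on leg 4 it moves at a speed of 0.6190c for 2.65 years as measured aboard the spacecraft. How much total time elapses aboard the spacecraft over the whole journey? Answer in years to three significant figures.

τ = 42.4 years

Leg 1: γ = 1/√(1 − 0.6274²) = 1/√0.6064 = 1.284; τ_1 = 19.8/1.284 = 15.42 years.
Leg 2: 17.8 years is already measured aboard the spacecraft.
Leg 3: 6.54 years is already measured aboard the spacecraft.
Leg 4: 2.65 years is already measured aboard the spacecraft.
Total: 15.42 + 17.80 + 6.540 + 2.650 years.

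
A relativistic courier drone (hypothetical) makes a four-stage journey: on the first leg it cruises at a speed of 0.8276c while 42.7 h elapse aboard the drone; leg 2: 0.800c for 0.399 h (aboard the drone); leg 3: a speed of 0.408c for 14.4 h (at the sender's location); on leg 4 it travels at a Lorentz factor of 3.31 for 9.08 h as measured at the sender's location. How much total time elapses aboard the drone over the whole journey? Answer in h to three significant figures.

τ = 59.0 h

Leg 1: 42.7 h is already measured aboard the drone.
Leg 2: 0.399 h is already measured aboard the drone.
Leg 3: γ = 1/√(1 − 0.408²) = 1/√0.8335 = 1.095; τ_3 = 14.4/1.095 = 13.15 h.
Leg 4: γ = 3.31; τ_4 = 9.08/3.310 = 2.743 h.
Total: 42.70 + 0.3990 + 13.15 + 2.743 h.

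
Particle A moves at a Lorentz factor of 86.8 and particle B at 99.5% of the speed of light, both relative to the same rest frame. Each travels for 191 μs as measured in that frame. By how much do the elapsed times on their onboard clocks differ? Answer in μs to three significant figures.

A: γ = 86.8; τ_A = 191/86.80 = 2.200 μs.
B: β = 0.995; γ = 1/√(1 − 0.995²) = 1/√0.009975 = 10.01; τ_B = 191/10.01 = 19.08 μs.

|τ_A − τ_B| = 16.9 μs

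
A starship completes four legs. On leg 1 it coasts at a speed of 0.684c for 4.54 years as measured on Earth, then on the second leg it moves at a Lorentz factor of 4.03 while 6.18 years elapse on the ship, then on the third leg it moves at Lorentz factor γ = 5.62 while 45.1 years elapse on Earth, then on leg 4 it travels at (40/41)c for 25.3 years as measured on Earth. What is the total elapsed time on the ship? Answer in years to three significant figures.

τ = 23.1 years

Leg 1: γ = 1/√(1 − 0.684²) = 1/√0.5321 = 1.371; τ_1 = 4.54/1.371 = 3.312 years.
Leg 2: 6.18 years is already measured on the ship.
Leg 3: γ = 5.62; τ_3 = 45.1/5.620 = 8.025 years.
Leg 4: γ = 1/√(1 − (40/41)²) = 41/9 ≈ 4.556; τ_4 = 25.3/4.556 = 5.554 years.
Total: 3.312 + 6.180 + 8.025 + 5.554 years.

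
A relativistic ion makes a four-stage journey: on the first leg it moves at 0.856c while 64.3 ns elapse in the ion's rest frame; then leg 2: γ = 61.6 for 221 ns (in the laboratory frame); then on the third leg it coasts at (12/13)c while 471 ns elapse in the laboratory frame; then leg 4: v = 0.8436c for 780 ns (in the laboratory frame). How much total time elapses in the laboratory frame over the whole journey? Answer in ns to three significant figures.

Leg 1: γ = 1/√(1 − 0.856²) = 1/√0.2673 = 1.934; Δt_1 = 1.934 × 64.3 = 124.4 ns.
Leg 2: 221 ns is already measured in the laboratory frame.
Leg 3: 471 ns is already measured in the laboratory frame.
Leg 4: 780 ns is already measured in the laboratory frame.
Total: 124.4 + 221.0 + 471.0 + 780.0 ns.

Δt = 1600 ns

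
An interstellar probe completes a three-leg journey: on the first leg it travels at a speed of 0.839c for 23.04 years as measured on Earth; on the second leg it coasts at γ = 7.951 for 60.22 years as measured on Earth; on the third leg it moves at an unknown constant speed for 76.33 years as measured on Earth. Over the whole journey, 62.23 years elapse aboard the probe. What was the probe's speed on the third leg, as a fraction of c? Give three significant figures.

β = 0.834

Leg 1: γ = 1/√(1 − 0.839²) = 1/√0.2961 = 1.838; τ_1 = 23.04/1.838 = 12.54 years.
Leg 2: γ = 7.951; τ_2 = 60.22/7.951 = 7.574 years.
Leg 3: speed unknown; τ_3 = 76.33/γ_3.
Total proper time: 12.54 + 7.574 + τ_3 = 62.23, so τ_3 = 62.23 − 20.11 = 42.12 years.
γ_3 = 76.33/42.12 = 1.812; β = √(1 − 1/γ²) = √0.6955.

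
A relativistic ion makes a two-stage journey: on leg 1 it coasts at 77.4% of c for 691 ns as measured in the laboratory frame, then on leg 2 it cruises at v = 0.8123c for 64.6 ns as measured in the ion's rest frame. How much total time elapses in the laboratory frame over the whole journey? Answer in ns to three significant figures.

Δt = 802 ns

Leg 1: 691 ns is already measured in the laboratory frame.
Leg 2: γ = 1/√(1 − 0.8123²) = 1/√0.3402 = 1.715; Δt_2 = 1.715 × 64.6 = 110.8 ns.
Total: 691.0 + 110.8 ns.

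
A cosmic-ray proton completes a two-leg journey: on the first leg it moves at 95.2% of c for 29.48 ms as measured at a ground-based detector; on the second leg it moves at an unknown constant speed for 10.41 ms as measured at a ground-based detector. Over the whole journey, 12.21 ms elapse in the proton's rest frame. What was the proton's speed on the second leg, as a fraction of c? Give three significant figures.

Leg 1: β = 0.952; γ = 1/√(1 − 0.952²) = 1/√0.09370 = 3.267; τ_1 = 29.48/3.267 = 9.024 ms.
Leg 2: speed unknown; τ_2 = 10.41/γ_2.
Total proper time: 9.024 + τ_2 = 12.21, so τ_2 = 12.21 − 9.024 = 3.186 ms.
γ_2 = 10.41/3.186 = 3.267; β = √(1 − 1/γ²) = √0.9063.

β = 0.952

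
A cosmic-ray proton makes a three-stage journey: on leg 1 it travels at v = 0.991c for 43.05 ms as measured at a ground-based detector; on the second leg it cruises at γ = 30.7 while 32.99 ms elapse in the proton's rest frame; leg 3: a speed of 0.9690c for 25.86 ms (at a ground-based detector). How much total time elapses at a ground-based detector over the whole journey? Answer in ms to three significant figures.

Leg 1: 43.05 ms is already measured at a ground-based detector.
Leg 2: γ = 30.7; Δt_2 = 30.70 × 32.99 = 1013 ms.
Leg 3: 25.86 ms is already measured at a ground-based detector.
Total: 43.05 + 1013 + 25.86 ms.

Δt = 1080 ms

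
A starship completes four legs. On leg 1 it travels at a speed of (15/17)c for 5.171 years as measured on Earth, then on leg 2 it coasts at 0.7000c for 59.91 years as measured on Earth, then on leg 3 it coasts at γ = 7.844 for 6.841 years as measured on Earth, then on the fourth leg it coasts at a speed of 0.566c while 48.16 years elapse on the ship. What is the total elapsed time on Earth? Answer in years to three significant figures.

Leg 1: 5.171 years is already measured on Earth.
Leg 2: 59.91 years is already measured on Earth.
Leg 3: 6.841 years is already measured on Earth.
Leg 4: γ = 1/√(1 − 0.566²) = 1/√0.6796 = 1.213; Δt_4 = 1.213 × 48.16 = 58.42 years.
Total: 5.171 + 59.91 + 6.841 + 58.42 years.

Δt = 130 years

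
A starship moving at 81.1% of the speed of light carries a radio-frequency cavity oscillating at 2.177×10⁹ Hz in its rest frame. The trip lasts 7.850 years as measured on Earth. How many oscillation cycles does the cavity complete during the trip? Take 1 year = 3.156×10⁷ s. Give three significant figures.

N = 3.16×10¹⁷

β = 0.811; γ = 1/√(1 − 0.811²) = 1/√0.3423 = 1.709
The oscillator's own cycle count is N = f × τ where τ is the proper time on the ship. τ = Δt/γ = 7.850/1.709 = 4.593 years = 1.449×10⁸ s.
N = 2.177×10⁹ × 1.449×10⁸ = 3.155×10¹⁷.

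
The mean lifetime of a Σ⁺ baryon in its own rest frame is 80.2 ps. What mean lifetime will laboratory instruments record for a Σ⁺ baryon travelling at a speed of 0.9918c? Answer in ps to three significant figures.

γ = 1/√(1 − 0.9918²) = 1/√0.01633 = 7.825
The rest-frame lifetime is the proper time; the lab measures the dilated interval Δt = γτ₀ = 7.825 × 80.2 ps.

Δt = 628 ps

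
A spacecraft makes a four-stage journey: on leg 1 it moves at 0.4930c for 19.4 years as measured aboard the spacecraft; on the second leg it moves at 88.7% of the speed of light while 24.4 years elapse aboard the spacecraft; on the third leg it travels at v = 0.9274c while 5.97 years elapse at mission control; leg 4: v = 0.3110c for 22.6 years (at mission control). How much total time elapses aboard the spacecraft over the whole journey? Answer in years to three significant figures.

Leg 1: 19.4 years is already measured aboard the spacecraft.
Leg 2: 24.4 years is already measured aboard the spacecraft.
Leg 3: γ = 1/√(1 − 0.9274²) = 1/√0.1399 = 2.673; τ_3 = 5.97/2.673 = 2.233 years.
Leg 4: γ = 1/√(1 − 0.3110²) = 1/√0.9033 = 1.052; τ_4 = 22.6/1.052 = 21.48 years.
Total: 19.40 + 24.40 + 2.233 + 21.48 years.

τ = 67.5 years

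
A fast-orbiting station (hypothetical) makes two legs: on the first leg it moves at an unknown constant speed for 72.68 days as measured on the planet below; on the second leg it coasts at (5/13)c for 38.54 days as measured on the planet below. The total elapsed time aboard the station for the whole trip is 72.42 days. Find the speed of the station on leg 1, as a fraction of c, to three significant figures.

Leg 1: speed unknown; τ_1 = 72.68/γ_1.
Leg 2: γ = 1/√(1 − (5/13)²) = 13/12 ≈ 1.083; τ_2 = 38.54/1.083 = 35.58 days.
Total proper time: τ_1 + 35.58 = 72.42, so τ_1 = 72.42 − 35.58 = 36.84 days.
γ_1 = 72.68/36.84 = 1.973; β = √(1 − 1/γ²) = √0.7430.

β = 0.862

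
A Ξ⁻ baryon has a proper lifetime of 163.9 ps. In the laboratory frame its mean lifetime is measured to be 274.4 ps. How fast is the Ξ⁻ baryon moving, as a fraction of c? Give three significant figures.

v = 0.802c

γ = Δt/τ₀ = 274.4/163.9 = 1.674
β = √(1 − 1/γ²) = √(1 − 0.3568) = √0.6432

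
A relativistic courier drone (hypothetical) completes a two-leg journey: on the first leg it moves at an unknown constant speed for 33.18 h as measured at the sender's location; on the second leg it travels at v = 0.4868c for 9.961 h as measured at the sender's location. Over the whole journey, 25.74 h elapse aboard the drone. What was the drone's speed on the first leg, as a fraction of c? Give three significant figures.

β = 0.858

Leg 1: speed unknown; τ_1 = 33.18/γ_1.
Leg 2: γ = 1/√(1 − 0.4868²) = 1/√0.7630 = 1.145; τ_2 = 9.961/1.145 = 8.701 h.
Total proper time: τ_1 + 8.701 = 25.74, so τ_1 = 25.74 − 8.701 = 17.04 h.
γ_1 = 33.18/17.04 = 1.947; β = √(1 − 1/γ²) = √0.7363.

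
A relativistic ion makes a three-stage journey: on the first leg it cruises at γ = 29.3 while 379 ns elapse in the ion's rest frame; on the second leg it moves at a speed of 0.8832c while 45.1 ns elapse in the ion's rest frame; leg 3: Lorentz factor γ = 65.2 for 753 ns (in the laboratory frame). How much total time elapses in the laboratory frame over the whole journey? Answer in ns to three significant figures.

Δt = 1.20×10⁴ ns

Leg 1: γ = 29.3; Δt_1 = 29.30 × 379 = 1.110×10⁴ ns.
Leg 2: γ = 1/√(1 − 0.8832²) = 1/√0.2200 = 2.132; Δt_2 = 2.132 × 45.1 = 96.16 ns.
Leg 3: 753 ns is already measured in the laboratory frame.
Total: 1.110×10⁴ + 96.16 + 753.0 ns.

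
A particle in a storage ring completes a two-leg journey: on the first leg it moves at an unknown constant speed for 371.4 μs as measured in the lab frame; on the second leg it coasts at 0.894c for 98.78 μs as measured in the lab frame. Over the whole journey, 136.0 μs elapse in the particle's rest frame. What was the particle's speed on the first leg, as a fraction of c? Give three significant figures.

Leg 1: speed unknown; τ_1 = 371.4/γ_1.
Leg 2: γ = 1/√(1 − 0.894²) = 1/√0.2008 = 2.232; τ_2 = 98.78/2.232 = 44.26 μs.
Total proper time: τ_1 + 44.26 = 136.0, so τ_1 = 136.0 − 44.26 = 91.74 μs.
γ_1 = 371.4/91.74 = 4.048; β = √(1 − 1/γ²) = √0.9390.

β = 0.969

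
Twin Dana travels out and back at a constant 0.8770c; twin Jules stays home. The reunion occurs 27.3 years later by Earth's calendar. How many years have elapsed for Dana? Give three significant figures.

γ = 1/√(1 − 0.8770²) = 1/√0.2309 = 2.081
Dana's clock measures proper time along the trip: τ = Δt/γ = 27.3/2.081 years.

τ = 13.1 years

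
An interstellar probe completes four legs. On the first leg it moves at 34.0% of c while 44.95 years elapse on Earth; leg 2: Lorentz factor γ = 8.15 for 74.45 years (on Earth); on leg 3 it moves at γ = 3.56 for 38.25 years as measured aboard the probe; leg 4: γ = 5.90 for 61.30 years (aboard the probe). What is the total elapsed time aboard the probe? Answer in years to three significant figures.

τ = 151 years

Leg 1: β = 0.340; γ = 1/√(1 − 0.340²) = 1/√0.8844 = 1.063; τ_1 = 44.95/1.063 = 42.27 years.
Leg 2: γ = 8.15; τ_2 = 74.45/8.150 = 9.135 years.
Leg 3: 38.25 years is already measured aboard the probe.
Leg 4: 61.30 years is already measured aboard the probe.
Total: 42.27 + 9.135 + 38.25 + 61.30 years.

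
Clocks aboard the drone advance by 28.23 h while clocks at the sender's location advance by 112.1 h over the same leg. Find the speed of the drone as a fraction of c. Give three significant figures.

β = 0.968

The proper time is measured aboard the drone (both events occur at the drone's location); Δt is measured at the sender's location. γ = Δt/τ = 112.1/28.23 = 3.971.
β = √(1 − 1/γ²) = √(1 − 0.06342) = √0.9366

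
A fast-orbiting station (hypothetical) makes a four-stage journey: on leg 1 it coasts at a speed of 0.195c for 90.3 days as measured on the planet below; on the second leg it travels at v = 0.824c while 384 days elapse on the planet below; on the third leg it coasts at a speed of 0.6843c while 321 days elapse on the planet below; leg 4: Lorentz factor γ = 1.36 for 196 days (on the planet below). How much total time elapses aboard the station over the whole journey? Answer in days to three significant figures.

τ = 684 days

Leg 1: γ = 1/√(1 − 0.195²) = 1/√0.9620 = 1.020; τ_1 = 90.3/1.020 = 88.57 days.
Leg 2: γ = 1/√(1 − 0.824²) = 1/√0.3210 = 1.765; τ_2 = 384/1.765 = 217.6 days.
Leg 3: γ = 1/√(1 − 0.6843²) = 1/√0.5317 = 1.371; τ_3 = 321/1.371 = 234.1 days.
Leg 4: γ = 1.36; τ_4 = 196/1.360 = 144.1 days.
Total: 88.57 + 217.6 + 234.1 + 144.1 days.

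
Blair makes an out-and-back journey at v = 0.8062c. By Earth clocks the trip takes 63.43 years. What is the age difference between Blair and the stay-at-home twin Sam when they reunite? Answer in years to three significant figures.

γ = 1/√(1 − 0.8062²) = 1/√0.3500 = 1.690
Blair's elapsed proper time: τ = 63.43/1.690 = 37.53 years.
Age gap = Δt − τ = 63.43 − 37.53 years.

Δt − τ = 25.9 years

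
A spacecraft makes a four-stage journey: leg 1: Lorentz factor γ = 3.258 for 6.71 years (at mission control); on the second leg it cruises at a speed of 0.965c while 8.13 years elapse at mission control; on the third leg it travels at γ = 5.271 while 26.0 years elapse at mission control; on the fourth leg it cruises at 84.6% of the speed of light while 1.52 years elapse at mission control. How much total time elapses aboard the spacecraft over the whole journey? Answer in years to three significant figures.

τ = 9.93 years

Leg 1: γ = 3.258; τ_1 = 6.71/3.258 = 2.060 years.
Leg 2: γ = 1/√(1 − 0.965²) = 1/√0.06878 = 3.813; τ_2 = 8.13/3.813 = 2.132 years.
Leg 3: γ = 5.271; τ_3 = 26.0/5.271 = 4.933 years.
Leg 4: β = 0.846; γ = 1/√(1 − 0.846²) = 1/√0.2843 = 1.876; τ_4 = 1.52/1.876 = 0.8104 years.
Total: 2.060 + 2.132 + 4.933 + 0.8104 years.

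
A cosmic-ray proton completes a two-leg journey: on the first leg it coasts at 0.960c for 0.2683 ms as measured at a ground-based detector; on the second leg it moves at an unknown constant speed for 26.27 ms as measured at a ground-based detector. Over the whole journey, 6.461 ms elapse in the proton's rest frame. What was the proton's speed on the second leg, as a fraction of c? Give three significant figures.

Leg 1: γ = 1/√(1 − 0.960²) = 25/7 ≈ 3.571; τ_1 = 0.2683/3.571 = 0.07512 ms.
Leg 2: speed unknown; τ_2 = 26.27/γ_2.
Total proper time: 0.07512 + τ_2 = 6.461, so τ_2 = 6.461 − 0.07512 = 6.386 ms.
γ_2 = 26.27/6.386 = 4.114; β = √(1 − 1/γ²) = √0.9409.

β = 0.970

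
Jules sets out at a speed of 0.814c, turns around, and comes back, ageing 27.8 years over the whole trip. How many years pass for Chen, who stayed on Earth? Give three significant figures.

Δt = 47.9 years

γ = 1/√(1 − 0.814²) = 1/√0.3374 = 1.722
Earth-frame duration is the dilated interval: Δt = γτ = 1.722 × 27.8 years.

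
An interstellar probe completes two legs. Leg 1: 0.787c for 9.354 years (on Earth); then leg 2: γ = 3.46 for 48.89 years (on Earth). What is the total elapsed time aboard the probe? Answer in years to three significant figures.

Leg 1: γ = 1/√(1 − 0.787²) = 1/√0.3806 = 1.621; τ_1 = 9.354/1.621 = 5.771 years.
Leg 2: γ = 3.46; τ_2 = 48.89/3.460 = 14.13 years.
Total: 5.771 + 14.13 years.

τ = 19.9 years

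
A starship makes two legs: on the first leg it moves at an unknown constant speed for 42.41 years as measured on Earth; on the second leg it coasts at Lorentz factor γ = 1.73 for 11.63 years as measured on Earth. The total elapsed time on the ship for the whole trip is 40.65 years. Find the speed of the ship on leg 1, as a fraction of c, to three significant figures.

β = 0.600

Leg 1: speed unknown; τ_1 = 42.41/γ_1.
Leg 2: γ = 1.73; τ_2 = 11.63/1.730 = 6.723 years.
Total proper time: τ_1 + 6.723 = 40.65, so τ_1 = 40.65 − 6.723 = 33.93 years.
γ_1 = 42.41/33.93 = 1.250; β = √(1 − 1/γ²) = √0.3600.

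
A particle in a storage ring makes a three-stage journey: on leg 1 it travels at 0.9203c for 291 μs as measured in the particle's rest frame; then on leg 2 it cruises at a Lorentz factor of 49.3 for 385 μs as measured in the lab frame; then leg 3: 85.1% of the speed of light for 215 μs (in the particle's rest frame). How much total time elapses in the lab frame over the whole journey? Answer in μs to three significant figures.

Δt = 1540 μs

Leg 1: γ = 1/√(1 − 0.9203²) = 1/√0.1530 = 2.556; Δt_1 = 2.556 × 291 = 743.8 μs.
Leg 2: 385 μs is already measured in the lab frame.
Leg 3: β = 0.851; γ = 1/√(1 − 0.851²) = 1/√0.2758 = 1.904; Δt_3 = 1.904 × 215 = 409.4 μs.
Total: 743.8 + 385.0 + 409.4 μs.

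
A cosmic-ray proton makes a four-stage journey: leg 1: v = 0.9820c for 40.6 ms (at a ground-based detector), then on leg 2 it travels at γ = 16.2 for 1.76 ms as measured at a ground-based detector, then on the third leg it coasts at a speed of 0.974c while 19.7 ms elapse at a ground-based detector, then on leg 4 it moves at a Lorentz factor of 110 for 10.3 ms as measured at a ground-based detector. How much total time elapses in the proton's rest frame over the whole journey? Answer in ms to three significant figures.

Leg 1: γ = 1/√(1 − 0.9820²) = 1/√0.03568 = 5.294; τ_1 = 40.6/5.294 = 7.669 ms.
Leg 2: γ = 16.2; τ_2 = 1.76/16.20 = 0.1086 ms.
Leg 3: γ = 1/√(1 − 0.974²) = 1/√0.05132 = 4.414; τ_3 = 19.7/4.414 = 4.463 ms.
Leg 4: γ = 110; τ_4 = 10.3/110.0 = 0.09364 ms.
Total: 7.669 + 0.1086 + 4.463 + 0.09364 ms.

τ = 12.3 ms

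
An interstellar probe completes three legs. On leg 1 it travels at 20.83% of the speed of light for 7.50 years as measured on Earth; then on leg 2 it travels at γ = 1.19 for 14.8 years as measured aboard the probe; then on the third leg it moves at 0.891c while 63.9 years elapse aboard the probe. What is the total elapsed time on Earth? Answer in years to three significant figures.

Δt = 166 years

Leg 1: 7.50 years is already measured on Earth.
Leg 2: γ = 1.19; Δt_2 = 1.190 × 14.8 = 17.61 years.
Leg 3: γ = 1/√(1 − 0.891²) = 1/√0.2061 = 2.203; Δt_3 = 2.203 × 63.9 = 140.7 years.
Total: 7.500 + 17.61 + 140.7 years.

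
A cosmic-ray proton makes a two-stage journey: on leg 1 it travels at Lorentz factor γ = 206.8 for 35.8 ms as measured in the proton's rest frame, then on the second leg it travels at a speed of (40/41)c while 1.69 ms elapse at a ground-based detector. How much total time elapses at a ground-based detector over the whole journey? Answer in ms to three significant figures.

Leg 1: γ = 206.8; Δt_1 = 206.8 × 35.8 = 7403 ms.
Leg 2: 1.69 ms is already measured at a ground-based detector.
Total: 7403 + 1.690 ms.

Δt = 7410 ms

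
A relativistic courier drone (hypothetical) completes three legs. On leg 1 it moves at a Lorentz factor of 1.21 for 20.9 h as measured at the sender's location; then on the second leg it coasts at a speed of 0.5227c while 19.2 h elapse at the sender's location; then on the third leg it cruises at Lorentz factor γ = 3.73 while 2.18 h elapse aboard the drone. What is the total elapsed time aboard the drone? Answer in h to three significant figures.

τ = 35.8 h

Leg 1: γ = 1.21; τ_1 = 20.9/1.210 = 17.27 h.
Leg 2: γ = 1/√(1 − 0.5227²) = 1/√0.7268 = 1.173; τ_2 = 19.2/1.173 = 16.37 h.
Leg 3: 2.18 h is already measured aboard the drone.
Total: 17.27 + 16.37 + 2.180 h.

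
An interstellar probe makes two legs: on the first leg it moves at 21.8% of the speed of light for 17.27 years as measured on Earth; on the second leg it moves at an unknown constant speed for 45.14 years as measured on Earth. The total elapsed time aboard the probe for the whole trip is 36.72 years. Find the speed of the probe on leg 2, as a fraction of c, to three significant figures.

Leg 1: β = 0.218; γ = 1/√(1 − 0.218²) = 1/√0.9525 = 1.025; τ_1 = 17.27/1.025 = 16.85 years.
Leg 2: speed unknown; τ_2 = 45.14/γ_2.
Total proper time: 16.85 + τ_2 = 36.72, so τ_2 = 36.72 − 16.85 = 19.87 years.
γ_2 = 45.14/19.87 = 2.272; β = √(1 − 1/γ²) = √0.8063.

β = 0.898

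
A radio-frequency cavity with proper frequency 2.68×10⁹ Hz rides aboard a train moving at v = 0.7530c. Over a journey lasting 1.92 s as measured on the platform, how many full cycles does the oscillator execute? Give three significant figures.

γ = 1/√(1 − 0.7530²) = 1/√0.4330 = 1.520
The oscillator's own cycle count is N = f × τ where τ is the proper time on the train. τ = Δt/γ = 1.92/1.520 = 1.263 s = 1.263×10⁰ s.
N = 2.68×10⁹ × 1.263×10⁰ = 3.386×10⁹.

N = 3.39×10⁹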